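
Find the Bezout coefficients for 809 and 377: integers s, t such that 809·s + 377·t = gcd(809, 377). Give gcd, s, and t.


Euclidean algorithm on (809, 377) — divide until remainder is 0:
  809 = 2 · 377 + 55
  377 = 6 · 55 + 47
  55 = 1 · 47 + 8
  47 = 5 · 8 + 7
  8 = 1 · 7 + 1
  7 = 7 · 1 + 0
gcd(809, 377) = 1.
Track Bezout coefficients alongside the remainders: start with r₀ = 809 = a·1 + b·0 (s = 1, t = 0) and r₁ = 377 = a·0 + b·1 (s = 0, t = 1); each new remainder r_{k+1} = r_{k-1} − q_k·r_k inherits s_{k+1} = s_{k-1} − q_k·s_k, t_{k+1} = t_{k-1} − q_k·t_k, so r_k = a·s_k + b·t_k at every step:
  q = 2: r = 55, s = 1 − 2·0 = 1, t = 0 − 2·1 = -2  (check: 809·1 + 377·(-2) = 55)
  q = 6: r = 47, s = 0 − 6·1 = -6, t = 1 − 6·(-2) = 13  (check: 809·(-6) + 377·13 = 47)
  q = 1: r = 8, s = 1 − 1·(-6) = 7, t = -2 − 1·13 = -15  (check: 809·7 + 377·(-15) = 8)
  q = 5: r = 7, s = -6 − 5·7 = -41, t = 13 − 5·(-15) = 88  (check: 809·(-41) + 377·88 = 7)
  q = 1: r = 1, s = 7 − 1·(-41) = 48, t = -15 − 1·88 = -103  (check: 809·48 + 377·(-103) = 1)
The row with r = 1 (the gcd) gives the Bezout coefficients s = 48, t = -103.
Result: 809 · (48) + 377 · (-103) = 1.

gcd(809, 377) = 1; s = 48, t = -103 (check: 809·48 + 377·(-103) = 1).


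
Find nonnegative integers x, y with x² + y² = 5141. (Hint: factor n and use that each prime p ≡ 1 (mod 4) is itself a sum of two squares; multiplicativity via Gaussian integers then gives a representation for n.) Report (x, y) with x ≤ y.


Step 1: Factor n = 5141 = 53 · 97.
Step 2: Check the mod-4 condition on each prime factor: 53 ≡ 1 (mod 4), exponent 1; 97 ≡ 1 (mod 4), exponent 1.
All primes ≡ 3 (mod 4) appear to even exponent (or don't appear), so by the two-squares theorem n IS expressible as a sum of two squares.
Step 3: Build a representation. Here n = 53 · 97 is a product of primes ≡ 1 (mod 4). Each prime p ≡ 1 (mod 4) is itself a sum of two squares; find a² by testing p − a² for a perfect square:
  53: 53 − 1² = 52, 53 − 2² = 49 = 7² ⇒ 53 = 2² + 7².
  97: 97 − 1² = 96, 97 − 2² = 93, 97 − 3² = 88, 97 − 4² = 81 = 9² ⇒ 97 = 4² + 9².
  Combine using the Brahmagupta–Fibonacci identity (a² + b²)(c² + d²) = (ac − bd)² + (ad + bc)² = (ac + bd)² + (ad − bc)²:
  53 · 97 = 5141: from (2² + 7²)(4² + 9²), take (2·4 − 7·9, 2·9 + 7·4) = (8 − 63, 18 + 28) = (-55, 46); dropping signs (only squares matter) gives (55, 46); check 55² + 46² = 3025 + 2116 = 5141 ✓.
Step 4: Order so x ≤ y and verify: 46² + 55² = 2116 + 3025 = 5141 = n. ✓

n = 5141 = 46² + 55² (one valid representation with x ≤ y).


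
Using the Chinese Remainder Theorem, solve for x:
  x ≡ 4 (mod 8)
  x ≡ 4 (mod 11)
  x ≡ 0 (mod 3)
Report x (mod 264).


Moduli 8, 11, 3 are pairwise coprime; by CRT there is a unique solution modulo M = 8 · 11 · 3 = 264.
Solve pairwise, accumulating the modulus:
  Start with x ≡ 4 (mod 8).
  Combine with x ≡ 4 (mod 11): since gcd(8, 11) = 1, we get a unique residue mod 88.
    Write x = 4 + 8·t and substitute into x ≡ 4 (mod 11): 8·t ≡ 4 − 4 = 0 (mod 11).
    The inverse of 8 mod 11 is 7 (since 8·7 = 56 = 5·11 + 1), so t ≡ 7·0 = 0 ≡ 0 (mod 11).
    Then x = 4 + 8·0 = 4, valid modulo lcm(8, 11) = 88: x ≡ 4 (mod 88).
  Combine with x ≡ 0 (mod 3): since gcd(88, 3) = 1, we get a unique residue mod 264.
    Write x = 4 + 88·t and substitute into x ≡ 0 (mod 3): 88·t ≡ 0 − 4 = -4 (mod 3).
    Reduce coefficients mod 3: 1·t ≡ 2 (mod 3).
    So t ≡ 2 (mod 3).
    Then x = 4 + 88·2 = 180, valid modulo lcm(88, 3) = 264: x ≡ 180 (mod 264).
Verify: 180 mod 8 = 4 ✓, 180 mod 11 = 4 ✓, 180 mod 3 = 0 ✓.

x ≡ 180 (mod 264).


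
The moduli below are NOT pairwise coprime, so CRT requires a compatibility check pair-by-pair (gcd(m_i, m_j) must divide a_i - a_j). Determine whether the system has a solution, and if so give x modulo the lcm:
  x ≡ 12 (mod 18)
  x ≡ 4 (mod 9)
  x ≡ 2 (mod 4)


Moduli 18, 9, 4 are not pairwise coprime, so CRT works modulo lcm(m_i) when all pairwise compatibility conditions hold.
Pairwise compatibility: gcd(m_i, m_j) must divide a_i - a_j for every pair.
Merge one congruence at a time:
  Start: x ≡ 12 (mod 18).
  Combine with x ≡ 4 (mod 9): gcd(18, 9) = 9, and 4 - 12 = -8 is NOT divisible by 9.
    ⇒ system is inconsistent (no integer solution).

No solution (the system is inconsistent).


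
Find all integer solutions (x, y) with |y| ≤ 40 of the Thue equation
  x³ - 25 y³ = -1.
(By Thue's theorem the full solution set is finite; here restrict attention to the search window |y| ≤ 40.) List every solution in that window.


The equation is x³ - 25y³ = -1. For fixed y, x³ = 25·y³ − 1, so a solution requires the RHS to be a perfect cube.
Strategy: iterate y from -40 to 40, compute RHS = 25·y³ − 1, and check whether it is a (positive or negative) perfect cube.
Check small values of y:
  y = 0: RHS = -1 = (-1)³ ⇒ x = -1 works.
  y = 1: RHS = 24 is not a perfect cube.
  y = -1: RHS = -26 is not a perfect cube.
  y = 2: RHS = 199 is not a perfect cube.
  y = -2: RHS = -201 is not a perfect cube.
  y = 3: RHS = 674 is not a perfect cube.
  y = -3: RHS = -676 is not a perfect cube.
Continuing the search up to |y| = 40 finds no further solutions beyond those listed.
Collected solutions: (-1, 0).

Solutions (with |y| ≤ 40): (-1, 0).


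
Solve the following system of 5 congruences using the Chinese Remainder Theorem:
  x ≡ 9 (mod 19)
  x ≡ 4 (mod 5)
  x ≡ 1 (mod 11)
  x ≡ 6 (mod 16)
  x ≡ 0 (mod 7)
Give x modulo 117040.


Product of moduli M = 19 · 5 · 11 · 16 · 7 = 117040.
Merge one congruence at a time:
  Start: x ≡ 9 (mod 19).
  Combine with x ≡ 4 (mod 5); new modulus lcm = 95.
    Write x = 9 + 19·t and substitute into x ≡ 4 (mod 5): 19·t ≡ 4 − 9 = -5 (mod 5).
    Reduce coefficients mod 5: 4·t ≡ 0 (mod 5).
    The inverse of 4 mod 5 is 4 (since 4·4 = 16 = 3·5 + 1), so t ≡ 4·0 = 0 ≡ 0 (mod 5).
    Then x = 9 + 19·0 = 9, valid modulo lcm(19, 5) = 95: x ≡ 9 (mod 95).
  Combine with x ≡ 1 (mod 11); new modulus lcm = 1045.
    Write x = 9 + 95·t and substitute into x ≡ 1 (mod 11): 95·t ≡ 1 − 9 = -8 (mod 11).
    Reduce coefficients mod 11: 7·t ≡ 3 (mod 11).
    The inverse of 7 mod 11 is 8 (since 7·8 = 56 = 5·11 + 1), so t ≡ 8·3 = 24 ≡ 2 (mod 11).
    Then x = 9 + 95·2 = 199, valid modulo lcm(95, 11) = 1045: x ≡ 199 (mod 1045).
  Combine with x ≡ 6 (mod 16); new modulus lcm = 16720.
    Write x = 199 + 1045·t and substitute into x ≡ 6 (mod 16): 1045·t ≡ 6 − 199 = -193 (mod 16).
    Reduce coefficients mod 16: 5·t ≡ 15 (mod 16).
    The inverse of 5 mod 16 is 13 (since 5·13 = 65 = 4·16 + 1), so t ≡ 13·15 = 195 ≡ 3 (mod 16).
    Then x = 199 + 1045·3 = 3334, valid modulo lcm(1045, 16) = 16720: x ≡ 3334 (mod 16720).
  Combine with x ≡ 0 (mod 7); new modulus lcm = 117040.
    Write x = 3334 + 16720·t and substitute into x ≡ 0 (mod 7): 16720·t ≡ 0 − 3334 = -3334 (mod 7).
    Reduce coefficients mod 7: 4·t ≡ 5 (mod 7).
    The inverse of 4 mod 7 is 2 (since 4·2 = 8 = 1·7 + 1), so t ≡ 2·5 = 10 ≡ 3 (mod 7).
    Then x = 3334 + 16720·3 = 53494, valid modulo lcm(16720, 7) = 117040: x ≡ 53494 (mod 117040).
Verify against each original: 53494 mod 19 = 9, 53494 mod 5 = 4, 53494 mod 11 = 1, 53494 mod 16 = 6, 53494 mod 7 = 0.

x ≡ 53494 (mod 117040).


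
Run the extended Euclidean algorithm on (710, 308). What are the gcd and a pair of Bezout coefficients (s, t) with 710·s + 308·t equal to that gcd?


Euclidean algorithm on (710, 308) — divide until remainder is 0:
  710 = 2 · 308 + 94
  308 = 3 · 94 + 26
  94 = 3 · 26 + 16
  26 = 1 · 16 + 10
  16 = 1 · 10 + 6
  10 = 1 · 6 + 4
  6 = 1 · 4 + 2
  4 = 2 · 2 + 0
gcd(710, 308) = 2.
Track Bezout coefficients alongside the remainders: start with r₀ = 710 = a·1 + b·0 (s = 1, t = 0) and r₁ = 308 = a·0 + b·1 (s = 0, t = 1); each new remainder r_{k+1} = r_{k-1} − q_k·r_k inherits s_{k+1} = s_{k-1} − q_k·s_k, t_{k+1} = t_{k-1} − q_k·t_k, so r_k = a·s_k + b·t_k at every step:
  q = 2: r = 94, s = 1 − 2·0 = 1, t = 0 − 2·1 = -2  (check: 710·1 + 308·(-2) = 94)
  q = 3: r = 26, s = 0 − 3·1 = -3, t = 1 − 3·(-2) = 7  (check: 710·(-3) + 308·7 = 26)
  q = 3: r = 16, s = 1 − 3·(-3) = 10, t = -2 − 3·7 = -23  (check: 710·10 + 308·(-23) = 16)
  q = 1: r = 10, s = -3 − 1·10 = -13, t = 7 − 1·(-23) = 30  (check: 710·(-13) + 308·30 = 10)
  q = 1: r = 6, s = 10 − 1·(-13) = 23, t = -23 − 1·30 = -53  (check: 710·23 + 308·(-53) = 6)
  q = 1: r = 4, s = -13 − 1·23 = -36, t = 30 − 1·(-53) = 83  (check: 710·(-36) + 308·83 = 4)
  q = 1: r = 2, s = 23 − 1·(-36) = 59, t = -53 − 1·83 = -136  (check: 710·59 + 308·(-136) = 2)
The row with r = 2 (the gcd) gives the Bezout coefficients s = 59, t = -136.
Result: 710 · (59) + 308 · (-136) = 2.

gcd(710, 308) = 2; s = 59, t = -136 (check: 710·59 + 308·(-136) = 2).


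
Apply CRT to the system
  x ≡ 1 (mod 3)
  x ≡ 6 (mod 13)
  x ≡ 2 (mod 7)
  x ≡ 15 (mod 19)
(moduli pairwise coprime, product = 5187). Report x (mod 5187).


Product of moduli M = 3 · 13 · 7 · 19 = 5187.
Merge one congruence at a time:
  Start: x ≡ 1 (mod 3).
  Combine with x ≡ 6 (mod 13); new modulus lcm = 39.
    Write x = 1 + 3·t and substitute into x ≡ 6 (mod 13): 3·t ≡ 6 − 1 = 5 (mod 13).
    The inverse of 3 mod 13 is 9 (since 3·9 = 27 = 2·13 + 1), so t ≡ 9·5 = 45 ≡ 6 (mod 13).
    Then x = 1 + 3·6 = 19, valid modulo lcm(3, 13) = 39: x ≡ 19 (mod 39).
  Combine with x ≡ 2 (mod 7); new modulus lcm = 273.
    Write x = 19 + 39·t and substitute into x ≡ 2 (mod 7): 39·t ≡ 2 − 19 = -17 (mod 7).
    Reduce coefficients mod 7: 4·t ≡ 4 (mod 7).
    The inverse of 4 mod 7 is 2 (since 4·2 = 8 = 1·7 + 1), so t ≡ 2·4 = 8 ≡ 1 (mod 7).
    Then x = 19 + 39·1 = 58, valid modulo lcm(39, 7) = 273: x ≡ 58 (mod 273).
  Combine with x ≡ 15 (mod 19); new modulus lcm = 5187.
    Write x = 58 + 273·t and substitute into x ≡ 15 (mod 19): 273·t ≡ 15 − 58 = -43 (mod 19).
    Reduce coefficients mod 19: 7·t ≡ 14 (mod 19).
    The inverse of 7 mod 19 is 11 (since 7·11 = 77 = 4·19 + 1), so t ≡ 11·14 = 154 ≡ 2 (mod 19).
    Then x = 58 + 273·2 = 604, valid modulo lcm(273, 19) = 5187: x ≡ 604 (mod 5187).
Verify against each original: 604 mod 3 = 1, 604 mod 13 = 6, 604 mod 7 = 2, 604 mod 19 = 15.

x ≡ 604 (mod 5187).


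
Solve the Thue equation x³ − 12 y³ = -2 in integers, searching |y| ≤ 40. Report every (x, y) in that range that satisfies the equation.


The equation is x³ - 12y³ = -2. For fixed y, x³ = 12·y³ − 2, so a solution requires the RHS to be a perfect cube.
Strategy: iterate y from -40 to 40, compute RHS = 12·y³ − 2, and check whether it is a (positive or negative) perfect cube.
Check small values of y:
  y = 0: RHS = -2 is not a perfect cube.
  y = 1: RHS = 10 is not a perfect cube.
  y = -1: RHS = -14 is not a perfect cube.
  y = 2: RHS = 94 is not a perfect cube.
  y = -2: RHS = -98 is not a perfect cube.
  y = 3: RHS = 322 is not a perfect cube.
  y = -3: RHS = -326 is not a perfect cube.
Continuing the search up to |y| = 40 finds no solutions either.
No (x, y) in the scanned range satisfies the equation.

No integer solutions with |y| ≤ 40.


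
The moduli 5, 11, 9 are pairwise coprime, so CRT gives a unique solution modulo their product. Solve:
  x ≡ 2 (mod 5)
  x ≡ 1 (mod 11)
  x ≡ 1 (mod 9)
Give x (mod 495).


Moduli 5, 11, 9 are pairwise coprime; by CRT there is a unique solution modulo M = 5 · 11 · 9 = 495.
Solve pairwise, accumulating the modulus:
  Start with x ≡ 2 (mod 5).
  Combine with x ≡ 1 (mod 11): since gcd(5, 11) = 1, we get a unique residue mod 55.
    Write x = 2 + 5·t and substitute into x ≡ 1 (mod 11): 5·t ≡ 1 − 2 = -1 (mod 11).
    Reduce coefficients mod 11: 5·t ≡ 10 (mod 11).
    The inverse of 5 mod 11 is 9 (since 5·9 = 45 = 4·11 + 1), so t ≡ 9·10 = 90 ≡ 2 (mod 11).
    Then x = 2 + 5·2 = 12, valid modulo lcm(5, 11) = 55: x ≡ 12 (mod 55).
  Combine with x ≡ 1 (mod 9): since gcd(55, 9) = 1, we get a unique residue mod 495.
    Write x = 12 + 55·t and substitute into x ≡ 1 (mod 9): 55·t ≡ 1 − 12 = -11 (mod 9).
    Reduce coefficients mod 9: 1·t ≡ 7 (mod 9).
    So t ≡ 7 (mod 9).
    Then x = 12 + 55·7 = 397, valid modulo lcm(55, 9) = 495: x ≡ 397 (mod 495).
Verify: 397 mod 5 = 2 ✓, 397 mod 11 = 1 ✓, 397 mod 9 = 1 ✓.

x ≡ 397 (mod 495).


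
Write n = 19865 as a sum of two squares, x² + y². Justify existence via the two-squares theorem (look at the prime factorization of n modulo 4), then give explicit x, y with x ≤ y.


Step 1: Factor n = 19865 = 5 · 29 · 137.
Step 2: Check the mod-4 condition on each prime factor: 5 ≡ 1 (mod 4), exponent 1; 29 ≡ 1 (mod 4), exponent 1; 137 ≡ 1 (mod 4), exponent 1.
All primes ≡ 3 (mod 4) appear to even exponent (or don't appear), so by the two-squares theorem n IS expressible as a sum of two squares.
Step 3: Build a representation. Here n = 5 · 29 · 137 is a product of primes ≡ 1 (mod 4). Each prime p ≡ 1 (mod 4) is itself a sum of two squares; find a² by testing p − a² for a perfect square:
  5: 5 − 1² = 4 = 2² ⇒ 5 = 1² + 2².
  29: 29 − 1² = 28, 29 − 2² = 25 = 5² ⇒ 29 = 2² + 5².
  137: 137 − 1² = 136, 137 − 2² = 133, 137 − 3² = 128, 137 − 4² = 121 = 11² ⇒ 137 = 4² + 11².
  Combine using the Brahmagupta–Fibonacci identity (a² + b²)(c² + d²) = (ac − bd)² + (ad + bc)² = (ac + bd)² + (ad − bc)²:
  5 · 29 = 145: from (1² + 2²)(2² + 5²), take (1·2 − 2·5, 1·5 + 2·2) = (2 − 10, 5 + 4) = (-8, 9); dropping signs (only squares matter) gives (8, 9); check 8² + 9² = 64 + 81 = 145 ✓.
  145 · 137 = 19865: from (8² + 9²)(4² + 11²), take (8·4 − 9·11, 8·11 + 9·4) = (32 − 99, 88 + 36) = (-67, 124); dropping signs (only squares matter) gives (67, 124); check 67² + 124² = 4489 + 15376 = 19865 ✓.
Step 4: Order so x ≤ y and verify: 67² + 124² = 4489 + 15376 = 19865 = n. ✓

n = 19865 = 67² + 124² (one valid representation with x ≤ y).


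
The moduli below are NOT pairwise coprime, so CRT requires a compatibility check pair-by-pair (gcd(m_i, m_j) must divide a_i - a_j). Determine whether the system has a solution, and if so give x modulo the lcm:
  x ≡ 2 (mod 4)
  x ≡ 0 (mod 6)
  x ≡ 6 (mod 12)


Moduli 4, 6, 12 are not pairwise coprime, so CRT works modulo lcm(m_i) when all pairwise compatibility conditions hold.
Pairwise compatibility: gcd(m_i, m_j) must divide a_i - a_j for every pair.
Merge one congruence at a time:
  Start: x ≡ 2 (mod 4).
  Combine with x ≡ 0 (mod 6): gcd(4, 6) = 2; 0 - 2 = -2, which IS divisible by 2, so compatible.
    Write x = 2 + 4·t and substitute into x ≡ 0 (mod 6): 4·t ≡ 0 − 2 = -2 (mod 6).
    Divide the congruence (and modulus) by g = 2: 2·t ≡ -1 (mod 3).
    Reduce coefficients mod 3: 2·t ≡ 2 (mod 3).
    The inverse of 2 mod 3 is 2 (since 2·2 = 4 = 1·3 + 1), so t ≡ 2·2 = 4 ≡ 1 (mod 3).
    Then x = 2 + 4·1 = 6, valid modulo lcm(4, 6) = 12: x ≡ 6 (mod 12).
  Combine with x ≡ 6 (mod 12): gcd(12, 12) = 12; 6 - 6 = 0, which IS divisible by 12, so compatible.
    Write x = 6 + 12·t and substitute into x ≡ 6 (mod 12): 12·t ≡ 6 − 6 = 0 (mod 12).
    Divide the congruence (and modulus) by g = 12: 1·t ≡ 0 (mod 1).
    Modulo 1 every t works; take t = 0.
    Then x = 6 + 12·0 = 6, valid modulo lcm(12, 12) = 12: x ≡ 6 (mod 12).
Verify: 6 mod 4 = 2, 6 mod 6 = 0, 6 mod 12 = 6.

x ≡ 6 (mod 12).


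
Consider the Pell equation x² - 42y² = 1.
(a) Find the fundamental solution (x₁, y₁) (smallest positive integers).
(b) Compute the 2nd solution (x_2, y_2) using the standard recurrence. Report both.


Step 1: Find the fundamental solution (x₁, y₁) of x² - 42y² = 1.
  Expand √42 as a continued fraction. a₀ = ⌊√42⌋ = 6; iterate m_{k+1} = d_k·a_k − m_k, d_{k+1} = (42 − m_{k+1}²)/d_k, a_{k+1} = ⌊(a₀ + m_{k+1})/d_{k+1}⌋ (starting m₀ = 0, d₀ = 1), with convergents p_k = a_k·p_{k-1} + p_{k-2}, q_k = a_k·q_{k-1} + q_{k-2} (p₋₁ = 1, q₋₁ = 0):
  k = 0: a₀ = 6; p₀/q₀ = 6/1; p₀² − 42·q₀² = 36 − 42 = -6.
  k = 1: m = 6, d = 6, a = ⌊(6 + 6)/6⌋ = 2; p/q = (2·6 + 1)/(2·1 + 0) = 13/2; p² − 42·q² = 169 − 168 = 1.
  The first convergent with p² − 42·q² = 1 gives the fundamental solution (x₁, y₁) = (13, 2).
Step 2: Apply the recurrence (x_{n+1}, y_{n+1}) = (x₁x_n + 42y₁y_n, x₁y_n + y₁x_n) repeatedly.
  From (x_1, y_1) = (13, 2): x_2 = 13·13 + 42·2·2 = 337; y_2 = 13·2 + 2·13 = 52.
Step 3: Verify x_2² - 42·y_2² = 113569 - 113568 = 1 (should be 1). ✓

(x_1, y_1) = (13, 2); (x_2, y_2) = (337, 52).


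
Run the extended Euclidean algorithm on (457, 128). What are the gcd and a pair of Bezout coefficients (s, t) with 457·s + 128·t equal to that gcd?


Euclidean algorithm on (457, 128) — divide until remainder is 0:
  457 = 3 · 128 + 73
  128 = 1 · 73 + 55
  73 = 1 · 55 + 18
  55 = 3 · 18 + 1
  18 = 18 · 1 + 0
gcd(457, 128) = 1.
Track Bezout coefficients alongside the remainders: start with r₀ = 457 = a·1 + b·0 (s = 1, t = 0) and r₁ = 128 = a·0 + b·1 (s = 0, t = 1); each new remainder r_{k+1} = r_{k-1} − q_k·r_k inherits s_{k+1} = s_{k-1} − q_k·s_k, t_{k+1} = t_{k-1} − q_k·t_k, so r_k = a·s_k + b·t_k at every step:
  q = 3: r = 73, s = 1 − 3·0 = 1, t = 0 − 3·1 = -3  (check: 457·1 + 128·(-3) = 73)
  q = 1: r = 55, s = 0 − 1·1 = -1, t = 1 − 1·(-3) = 4  (check: 457·(-1) + 128·4 = 55)
  q = 1: r = 18, s = 1 − 1·(-1) = 2, t = -3 − 1·4 = -7  (check: 457·2 + 128·(-7) = 18)
  q = 3: r = 1, s = -1 − 3·2 = -7, t = 4 − 3·(-7) = 25  (check: 457·(-7) + 128·25 = 1)
The row with r = 1 (the gcd) gives the Bezout coefficients s = -7, t = 25.
Result: 457 · (-7) + 128 · (25) = 1.

gcd(457, 128) = 1; s = -7, t = 25 (check: 457·(-7) + 128·25 = 1).


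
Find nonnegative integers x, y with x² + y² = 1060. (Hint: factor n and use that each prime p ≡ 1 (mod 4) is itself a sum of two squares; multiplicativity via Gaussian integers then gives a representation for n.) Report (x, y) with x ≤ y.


Step 1: Factor n = 1060 = 2^2 · 5 · 53.
Step 2: Check the mod-4 condition on each prime factor: 2 = 2 (special); 5 ≡ 1 (mod 4), exponent 1; 53 ≡ 1 (mod 4), exponent 1.
All primes ≡ 3 (mod 4) appear to even exponent (or don't appear), so by the two-squares theorem n IS expressible as a sum of two squares.
Step 3: Build a representation. Group n = k² · m with k = 2 and m = 5 · 53 = 265 (a product of primes ≡ 1 (mod 4)); a representation of m scales to one of n via (k·x)² + (k·y)² = k²(x² + y²). Each prime p ≡ 1 (mod 4) is itself a sum of two squares; find a² by testing p − a² for a perfect square:
  5: 5 − 1² = 4 = 2² ⇒ 5 = 1² + 2².
  53: 53 − 1² = 52, 53 − 2² = 49 = 7² ⇒ 53 = 2² + 7².
  Combine using the Brahmagupta–Fibonacci identity (a² + b²)(c² + d²) = (ac − bd)² + (ad + bc)² = (ac + bd)² + (ad − bc)²:
  5 · 53 = 265: from (1² + 2²)(2² + 7²), take (1·2 − 2·7, 1·7 + 2·2) = (2 − 14, 7 + 4) = (-12, 11); dropping signs (only squares matter) gives (12, 11); check 12² + 11² = 144 + 121 = 265 ✓.
  Scale by k = 2: (2·12, 2·11) = (24, 22).
Step 4: Order so x ≤ y and verify: 22² + 24² = 484 + 576 = 1060 = n. ✓

n = 1060 = 22² + 24² (one valid representation with x ≤ y).


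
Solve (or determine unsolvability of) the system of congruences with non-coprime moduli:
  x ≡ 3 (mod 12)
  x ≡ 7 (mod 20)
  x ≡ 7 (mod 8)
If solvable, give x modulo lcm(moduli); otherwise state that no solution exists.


Moduli 12, 20, 8 are not pairwise coprime, so CRT works modulo lcm(m_i) when all pairwise compatibility conditions hold.
Pairwise compatibility: gcd(m_i, m_j) must divide a_i - a_j for every pair.
Merge one congruence at a time:
  Start: x ≡ 3 (mod 12).
  Combine with x ≡ 7 (mod 20): gcd(12, 20) = 4; 7 - 3 = 4, which IS divisible by 4, so compatible.
    Write x = 3 + 12·t and substitute into x ≡ 7 (mod 20): 12·t ≡ 7 − 3 = 4 (mod 20).
    Divide the congruence (and modulus) by g = 4: 3·t ≡ 1 (mod 5).
    The inverse of 3 mod 5 is 2 (since 3·2 = 6 = 1·5 + 1), so t ≡ 2·1 = 2 ≡ 2 (mod 5).
    Then x = 3 + 12·2 = 27, valid modulo lcm(12, 20) = 60: x ≡ 27 (mod 60).
  Combine with x ≡ 7 (mod 8): gcd(60, 8) = 4; 7 - 27 = -20, which IS divisible by 4, so compatible.
    Write x = 27 + 60·t and substitute into x ≡ 7 (mod 8): 60·t ≡ 7 − 27 = -20 (mod 8).
    Divide the congruence (and modulus) by g = 4: 15·t ≡ -5 (mod 2).
    Reduce coefficients mod 2: 1·t ≡ 1 (mod 2).
    So t ≡ 1 (mod 2).
    Then x = 27 + 60·1 = 87, valid modulo lcm(60, 8) = 120: x ≡ 87 (mod 120).
Verify: 87 mod 12 = 3, 87 mod 20 = 7, 87 mod 8 = 7.

x ≡ 87 (mod 120).


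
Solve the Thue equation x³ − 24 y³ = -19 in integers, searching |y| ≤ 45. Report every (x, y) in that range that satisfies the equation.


The equation is x³ - 24y³ = -19. For fixed y, x³ = 24·y³ − 19, so a solution requires the RHS to be a perfect cube.
Strategy: iterate y from -45 to 45, compute RHS = 24·y³ − 19, and check whether it is a (positive or negative) perfect cube.
Check small values of y:
  y = 0: RHS = -19 is not a perfect cube.
  y = 1: RHS = 5 is not a perfect cube.
  y = -1: RHS = -43 is not a perfect cube.
  y = 2: RHS = 173 is not a perfect cube.
  y = -2: RHS = -211 is not a perfect cube.
  y = 3: RHS = 629 is not a perfect cube.
  y = -3: RHS = -667 is not a perfect cube.
Continuing the search up to |y| = 45 finds no solutions either.
No (x, y) in the scanned range satisfies the equation.

No integer solutions with |y| ≤ 45.


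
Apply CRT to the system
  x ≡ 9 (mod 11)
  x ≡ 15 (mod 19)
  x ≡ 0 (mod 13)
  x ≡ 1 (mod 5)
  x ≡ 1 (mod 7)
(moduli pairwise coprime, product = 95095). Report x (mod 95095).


Product of moduli M = 11 · 19 · 13 · 5 · 7 = 95095.
Merge one congruence at a time:
  Start: x ≡ 9 (mod 11).
  Combine with x ≡ 15 (mod 19); new modulus lcm = 209.
    Write x = 9 + 11·t and substitute into x ≡ 15 (mod 19): 11·t ≡ 15 − 9 = 6 (mod 19).
    The inverse of 11 mod 19 is 7 (since 11·7 = 77 = 4·19 + 1), so t ≡ 7·6 = 42 ≡ 4 (mod 19).
    Then x = 9 + 11·4 = 53, valid modulo lcm(11, 19) = 209: x ≡ 53 (mod 209).
  Combine with x ≡ 0 (mod 13); new modulus lcm = 2717.
    Write x = 53 + 209·t and substitute into x ≡ 0 (mod 13): 209·t ≡ 0 − 53 = -53 (mod 13).
    Reduce coefficients mod 13: 1·t ≡ 12 (mod 13).
    So t ≡ 12 (mod 13).
    Then x = 53 + 209·12 = 2561, valid modulo lcm(209, 13) = 2717: x ≡ 2561 (mod 2717).
  Combine with x ≡ 1 (mod 5); new modulus lcm = 13585.
    Write x = 2561 + 2717·t and substitute into x ≡ 1 (mod 5): 2717·t ≡ 1 − 2561 = -2560 (mod 5).
    Reduce coefficients mod 5: 2·t ≡ 0 (mod 5).
    The inverse of 2 mod 5 is 3 (since 2·3 = 6 = 1·5 + 1), so t ≡ 3·0 = 0 ≡ 0 (mod 5).
    Then x = 2561 + 2717·0 = 2561, valid modulo lcm(2717, 5) = 13585: x ≡ 2561 (mod 13585).
  Combine with x ≡ 1 (mod 7); new modulus lcm = 95095.
    Write x = 2561 + 13585·t and substitute into x ≡ 1 (mod 7): 13585·t ≡ 1 − 2561 = -2560 (mod 7).
    Reduce coefficients mod 7: 5·t ≡ 2 (mod 7).
    The inverse of 5 mod 7 is 3 (since 5·3 = 15 = 2·7 + 1), so t ≡ 3·2 = 6 ≡ 6 (mod 7).
    Then x = 2561 + 13585·6 = 84071, valid modulo lcm(13585, 7) = 95095: x ≡ 84071 (mod 95095).
Verify against each original: 84071 mod 11 = 9, 84071 mod 19 = 15, 84071 mod 13 = 0, 84071 mod 5 = 1, 84071 mod 7 = 1.

x ≡ 84071 (mod 95095).


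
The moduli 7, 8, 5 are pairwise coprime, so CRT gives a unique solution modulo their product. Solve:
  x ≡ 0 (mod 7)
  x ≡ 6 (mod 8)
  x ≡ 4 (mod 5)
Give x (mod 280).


Moduli 7, 8, 5 are pairwise coprime; by CRT there is a unique solution modulo M = 7 · 8 · 5 = 280.
Solve pairwise, accumulating the modulus:
  Start with x ≡ 0 (mod 7).
  Combine with x ≡ 6 (mod 8): since gcd(7, 8) = 1, we get a unique residue mod 56.
    Write x = 0 + 7·t and substitute into x ≡ 6 (mod 8): 7·t ≡ 6 − 0 = 6 (mod 8).
    The inverse of 7 mod 8 is 7 (since 7·7 = 49 = 6·8 + 1), so t ≡ 7·6 = 42 ≡ 2 (mod 8).
    Then x = 0 + 7·2 = 14, valid modulo lcm(7, 8) = 56: x ≡ 14 (mod 56).
  Combine with x ≡ 4 (mod 5): since gcd(56, 5) = 1, we get a unique residue mod 280.
    Write x = 14 + 56·t and substitute into x ≡ 4 (mod 5): 56·t ≡ 4 − 14 = -10 (mod 5).
    Reduce coefficients mod 5: 1·t ≡ 0 (mod 5).
    So t ≡ 0 (mod 5).
    Then x = 14 + 56·0 = 14, valid modulo lcm(56, 5) = 280: x ≡ 14 (mod 280).
Verify: 14 mod 7 = 0 ✓, 14 mod 8 = 6 ✓, 14 mod 5 = 4 ✓.

x ≡ 14 (mod 280).


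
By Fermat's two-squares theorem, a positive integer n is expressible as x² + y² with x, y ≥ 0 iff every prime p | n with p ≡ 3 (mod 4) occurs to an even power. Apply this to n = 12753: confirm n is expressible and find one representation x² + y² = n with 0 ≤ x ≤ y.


Step 1: Factor n = 12753 = 3^2 · 13 · 109.
Step 2: Check the mod-4 condition on each prime factor: 3 ≡ 3 (mod 4), exponent 2 (must be even); 13 ≡ 1 (mod 4), exponent 1; 109 ≡ 1 (mod 4), exponent 1.
All primes ≡ 3 (mod 4) appear to even exponent (or don't appear), so by the two-squares theorem n IS expressible as a sum of two squares.
Step 3: Build a representation. Group n = k² · m with k = 3 and m = 13 · 109 = 1417 (a product of primes ≡ 1 (mod 4)); a representation of m scales to one of n via (k·x)² + (k·y)² = k²(x² + y²). Each prime p ≡ 1 (mod 4) is itself a sum of two squares; find a² by testing p − a² for a perfect square:
  13: 13 − 1² = 12, 13 − 2² = 9 = 3² ⇒ 13 = 2² + 3².
  109: 109 − 1² = 108, 109 − 2² = 105, 109 − 3² = 100 = 10² ⇒ 109 = 3² + 10².
  Combine using the Brahmagupta–Fibonacci identity (a² + b²)(c² + d²) = (ac − bd)² + (ad + bc)² = (ac + bd)² + (ad − bc)²:
  13 · 109 = 1417: from (2² + 3²)(3² + 10²), take (2·3 − 3·10, 2·10 + 3·3) = (6 − 30, 20 + 9) = (-24, 29); dropping signs (only squares matter) gives (24, 29); check 24² + 29² = 576 + 841 = 1417 ✓.
  Scale by k = 3: (3·24, 3·29) = (72, 87).
Step 4: Order so x ≤ y and verify: 72² + 87² = 5184 + 7569 = 12753 = n. ✓

n = 12753 = 72² + 87² (one valid representation with x ≤ y).


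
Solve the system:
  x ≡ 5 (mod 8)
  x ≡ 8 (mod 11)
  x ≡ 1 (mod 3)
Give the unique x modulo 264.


Moduli 8, 11, 3 are pairwise coprime; by CRT there is a unique solution modulo M = 8 · 11 · 3 = 264.
Solve pairwise, accumulating the modulus:
  Start with x ≡ 5 (mod 8).
  Combine with x ≡ 8 (mod 11): since gcd(8, 11) = 1, we get a unique residue mod 88.
    Write x = 5 + 8·t and substitute into x ≡ 8 (mod 11): 8·t ≡ 8 − 5 = 3 (mod 11).
    The inverse of 8 mod 11 is 7 (since 8·7 = 56 = 5·11 + 1), so t ≡ 7·3 = 21 ≡ 10 (mod 11).
    Then x = 5 + 8·10 = 85, valid modulo lcm(8, 11) = 88: x ≡ 85 (mod 88).
  Combine with x ≡ 1 (mod 3): since gcd(88, 3) = 1, we get a unique residue mod 264.
    Write x = 85 + 88·t and substitute into x ≡ 1 (mod 3): 88·t ≡ 1 − 85 = -84 (mod 3).
    Reduce coefficients mod 3: 1·t ≡ 0 (mod 3).
    So t ≡ 0 (mod 3).
    Then x = 85 + 88·0 = 85, valid modulo lcm(88, 3) = 264: x ≡ 85 (mod 264).
Verify: 85 mod 8 = 5 ✓, 85 mod 11 = 8 ✓, 85 mod 3 = 1 ✓.

x ≡ 85 (mod 264).


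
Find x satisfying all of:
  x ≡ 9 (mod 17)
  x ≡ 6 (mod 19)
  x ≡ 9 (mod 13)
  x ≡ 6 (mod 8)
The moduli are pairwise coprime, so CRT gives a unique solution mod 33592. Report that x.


Product of moduli M = 17 · 19 · 13 · 8 = 33592.
Merge one congruence at a time:
  Start: x ≡ 9 (mod 17).
  Combine with x ≡ 6 (mod 19); new modulus lcm = 323.
    Write x = 9 + 17·t and substitute into x ≡ 6 (mod 19): 17·t ≡ 6 − 9 = -3 (mod 19).
    Reduce coefficients mod 19: 17·t ≡ 16 (mod 19).
    The inverse of 17 mod 19 is 9 (since 17·9 = 153 = 8·19 + 1), so t ≡ 9·16 = 144 ≡ 11 (mod 19).
    Then x = 9 + 17·11 = 196, valid modulo lcm(17, 19) = 323: x ≡ 196 (mod 323).
  Combine with x ≡ 9 (mod 13); new modulus lcm = 4199.
    Write x = 196 + 323·t and substitute into x ≡ 9 (mod 13): 323·t ≡ 9 − 196 = -187 (mod 13).
    Reduce coefficients mod 13: 11·t ≡ 8 (mod 13).
    The inverse of 11 mod 13 is 6 (since 11·6 = 66 = 5·13 + 1), so t ≡ 6·8 = 48 ≡ 9 (mod 13).
    Then x = 196 + 323·9 = 3103, valid modulo lcm(323, 13) = 4199: x ≡ 3103 (mod 4199).
  Combine with x ≡ 6 (mod 8); new modulus lcm = 33592.
    Write x = 3103 + 4199·t and substitute into x ≡ 6 (mod 8): 4199·t ≡ 6 − 3103 = -3097 (mod 8).
    Reduce coefficients mod 8: 7·t ≡ 7 (mod 8).
    The inverse of 7 mod 8 is 7 (since 7·7 = 49 = 6·8 + 1), so t ≡ 7·7 = 49 ≡ 1 (mod 8).
    Then x = 3103 + 4199·1 = 7302, valid modulo lcm(4199, 8) = 33592: x ≡ 7302 (mod 33592).
Verify against each original: 7302 mod 17 = 9, 7302 mod 19 = 6, 7302 mod 13 = 9, 7302 mod 8 = 6.

x ≡ 7302 (mod 33592).


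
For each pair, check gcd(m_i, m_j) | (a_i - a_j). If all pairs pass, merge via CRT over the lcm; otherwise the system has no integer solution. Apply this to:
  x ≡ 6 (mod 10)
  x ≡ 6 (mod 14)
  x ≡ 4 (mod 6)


Moduli 10, 14, 6 are not pairwise coprime, so CRT works modulo lcm(m_i) when all pairwise compatibility conditions hold.
Pairwise compatibility: gcd(m_i, m_j) must divide a_i - a_j for every pair.
Merge one congruence at a time:
  Start: x ≡ 6 (mod 10).
  Combine with x ≡ 6 (mod 14): gcd(10, 14) = 2; 6 - 6 = 0, which IS divisible by 2, so compatible.
    Write x = 6 + 10·t and substitute into x ≡ 6 (mod 14): 10·t ≡ 6 − 6 = 0 (mod 14).
    Divide the congruence (and modulus) by g = 2: 5·t ≡ 0 (mod 7).
    The inverse of 5 mod 7 is 3 (since 5·3 = 15 = 2·7 + 1), so t ≡ 3·0 = 0 ≡ 0 (mod 7).
    Then x = 6 + 10·0 = 6, valid modulo lcm(10, 14) = 70: x ≡ 6 (mod 70).
  Combine with x ≡ 4 (mod 6): gcd(70, 6) = 2; 4 - 6 = -2, which IS divisible by 2, so compatible.
    Write x = 6 + 70·t and substitute into x ≡ 4 (mod 6): 70·t ≡ 4 − 6 = -2 (mod 6).
    Divide the congruence (and modulus) by g = 2: 35·t ≡ -1 (mod 3).
    Reduce coefficients mod 3: 2·t ≡ 2 (mod 3).
    The inverse of 2 mod 3 is 2 (since 2·2 = 4 = 1·3 + 1), so t ≡ 2·2 = 4 ≡ 1 (mod 3).
    Then x = 6 + 70·1 = 76, valid modulo lcm(70, 6) = 210: x ≡ 76 (mod 210).
Verify: 76 mod 10 = 6, 76 mod 14 = 6, 76 mod 6 = 4.

x ≡ 76 (mod 210).


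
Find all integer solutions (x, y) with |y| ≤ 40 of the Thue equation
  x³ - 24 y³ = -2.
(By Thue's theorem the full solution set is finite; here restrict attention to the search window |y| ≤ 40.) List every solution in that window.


The equation is x³ - 24y³ = -2. For fixed y, x³ = 24·y³ − 2, so a solution requires the RHS to be a perfect cube.
Strategy: iterate y from -40 to 40, compute RHS = 24·y³ − 2, and check whether it is a (positive or negative) perfect cube.
Check small values of y:
  y = 0: RHS = -2 is not a perfect cube.
  y = 1: RHS = 22 is not a perfect cube.
  y = -1: RHS = -26 is not a perfect cube.
  y = 2: RHS = 190 is not a perfect cube.
  y = -2: RHS = -194 is not a perfect cube.
  y = 3: RHS = 646 is not a perfect cube.
  y = -3: RHS = -650 is not a perfect cube.
Continuing the search up to |y| = 40 finds no solutions either.
No (x, y) in the scanned range satisfies the equation.

No integer solutions with |y| ≤ 40.


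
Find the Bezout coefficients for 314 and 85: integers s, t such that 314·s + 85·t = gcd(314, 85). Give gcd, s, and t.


Euclidean algorithm on (314, 85) — divide until remainder is 0:
  314 = 3 · 85 + 59
  85 = 1 · 59 + 26
  59 = 2 · 26 + 7
  26 = 3 · 7 + 5
  7 = 1 · 5 + 2
  5 = 2 · 2 + 1
  2 = 2 · 1 + 0
gcd(314, 85) = 1.
Track Bezout coefficients alongside the remainders: start with r₀ = 314 = a·1 + b·0 (s = 1, t = 0) and r₁ = 85 = a·0 + b·1 (s = 0, t = 1); each new remainder r_{k+1} = r_{k-1} − q_k·r_k inherits s_{k+1} = s_{k-1} − q_k·s_k, t_{k+1} = t_{k-1} − q_k·t_k, so r_k = a·s_k + b·t_k at every step:
  q = 3: r = 59, s = 1 − 3·0 = 1, t = 0 − 3·1 = -3  (check: 314·1 + 85·(-3) = 59)
  q = 1: r = 26, s = 0 − 1·1 = -1, t = 1 − 1·(-3) = 4  (check: 314·(-1) + 85·4 = 26)
  q = 2: r = 7, s = 1 − 2·(-1) = 3, t = -3 − 2·4 = -11  (check: 314·3 + 85·(-11) = 7)
  q = 3: r = 5, s = -1 − 3·3 = -10, t = 4 − 3·(-11) = 37  (check: 314·(-10) + 85·37 = 5)
  q = 1: r = 2, s = 3 − 1·(-10) = 13, t = -11 − 1·37 = -48  (check: 314·13 + 85·(-48) = 2)
  q = 2: r = 1, s = -10 − 2·13 = -36, t = 37 − 2·(-48) = 133  (check: 314·(-36) + 85·133 = 1)
The row with r = 1 (the gcd) gives the Bezout coefficients s = -36, t = 133.
Result: 314 · (-36) + 85 · (133) = 1.

gcd(314, 85) = 1; s = -36, t = 133 (check: 314·(-36) + 85·133 = 1).


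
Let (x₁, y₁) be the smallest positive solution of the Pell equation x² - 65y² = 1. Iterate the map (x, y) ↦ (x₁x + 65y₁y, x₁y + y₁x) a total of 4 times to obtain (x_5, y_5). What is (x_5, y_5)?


Step 1: Find the fundamental solution (x₁, y₁) of x² - 65y² = 1.
  Expand √65 as a continued fraction. a₀ = ⌊√65⌋ = 8; iterate m_{k+1} = d_k·a_k − m_k, d_{k+1} = (65 − m_{k+1}²)/d_k, a_{k+1} = ⌊(a₀ + m_{k+1})/d_{k+1}⌋ (starting m₀ = 0, d₀ = 1), with convergents p_k = a_k·p_{k-1} + p_{k-2}, q_k = a_k·q_{k-1} + q_{k-2} (p₋₁ = 1, q₋₁ = 0):
  k = 0: a₀ = 8; p₀/q₀ = 8/1; p₀² − 65·q₀² = 64 − 65 = -1.
  k = 1: m = 8, d = 1, a = ⌊(8 + 8)/1⌋ = 16; p/q = (16·8 + 1)/(16·1 + 0) = 129/16; p² − 65·q² = 16641 − 16640 = 1.
  The first convergent with p² − 65·q² = 1 gives the fundamental solution (x₁, y₁) = (129, 16).
Step 2: Apply the recurrence (x_{n+1}, y_{n+1}) = (x₁x_n + 65y₁y_n, x₁y_n + y₁x_n) repeatedly.
  From (x_1, y_1) = (129, 16): x_2 = 129·129 + 65·16·16 = 33281; y_2 = 129·16 + 16·129 = 4128.
  From (x_2, y_2) = (33281, 4128): x_3 = 129·33281 + 65·16·4128 = 8586369; y_3 = 129·4128 + 16·33281 = 1065008.
  From (x_3, y_3) = (8586369, 1065008): x_4 = 129·8586369 + 65·16·1065008 = 2215249921; y_4 = 129·1065008 + 16·8586369 = 274767936.
  From (x_4, y_4) = (2215249921, 274767936): x_5 = 129·2215249921 + 65·16·274767936 = 571525893249; y_5 = 129·274767936 + 16·2215249921 = 70889062480.
Step 3: Verify x_5² - 65·y_5² = 326641846654067343776001 - 326641846654067343776000 = 1 (should be 1). ✓

(x_1, y_1) = (129, 16); (x_5, y_5) = (571525893249, 70889062480).


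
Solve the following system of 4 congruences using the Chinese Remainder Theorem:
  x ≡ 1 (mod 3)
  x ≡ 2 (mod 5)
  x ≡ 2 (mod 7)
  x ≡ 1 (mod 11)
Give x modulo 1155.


Product of moduli M = 3 · 5 · 7 · 11 = 1155.
Merge one congruence at a time:
  Start: x ≡ 1 (mod 3).
  Combine with x ≡ 2 (mod 5); new modulus lcm = 15.
    Write x = 1 + 3·t and substitute into x ≡ 2 (mod 5): 3·t ≡ 2 − 1 = 1 (mod 5).
    The inverse of 3 mod 5 is 2 (since 3·2 = 6 = 1·5 + 1), so t ≡ 2·1 = 2 ≡ 2 (mod 5).
    Then x = 1 + 3·2 = 7, valid modulo lcm(3, 5) = 15: x ≡ 7 (mod 15).
  Combine with x ≡ 2 (mod 7); new modulus lcm = 105.
    Write x = 7 + 15·t and substitute into x ≡ 2 (mod 7): 15·t ≡ 2 − 7 = -5 (mod 7).
    Reduce coefficients mod 7: 1·t ≡ 2 (mod 7).
    So t ≡ 2 (mod 7).
    Then x = 7 + 15·2 = 37, valid modulo lcm(15, 7) = 105: x ≡ 37 (mod 105).
  Combine with x ≡ 1 (mod 11); new modulus lcm = 1155.
    Write x = 37 + 105·t and substitute into x ≡ 1 (mod 11): 105·t ≡ 1 − 37 = -36 (mod 11).
    Reduce coefficients mod 11: 6·t ≡ 8 (mod 11).
    The inverse of 6 mod 11 is 2 (since 6·2 = 12 = 1·11 + 1), so t ≡ 2·8 = 16 ≡ 5 (mod 11).
    Then x = 37 + 105·5 = 562, valid modulo lcm(105, 11) = 1155: x ≡ 562 (mod 1155).
Verify against each original: 562 mod 3 = 1, 562 mod 5 = 2, 562 mod 7 = 2, 562 mod 11 = 1.

x ≡ 562 (mod 1155).


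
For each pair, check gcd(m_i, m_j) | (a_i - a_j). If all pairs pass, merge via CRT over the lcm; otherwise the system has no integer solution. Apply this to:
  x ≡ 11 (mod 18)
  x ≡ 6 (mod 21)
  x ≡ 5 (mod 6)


Moduli 18, 21, 6 are not pairwise coprime, so CRT works modulo lcm(m_i) when all pairwise compatibility conditions hold.
Pairwise compatibility: gcd(m_i, m_j) must divide a_i - a_j for every pair.
Merge one congruence at a time:
  Start: x ≡ 11 (mod 18).
  Combine with x ≡ 6 (mod 21): gcd(18, 21) = 3, and 6 - 11 = -5 is NOT divisible by 3.
    ⇒ system is inconsistent (no integer solution).

No solution (the system is inconsistent).


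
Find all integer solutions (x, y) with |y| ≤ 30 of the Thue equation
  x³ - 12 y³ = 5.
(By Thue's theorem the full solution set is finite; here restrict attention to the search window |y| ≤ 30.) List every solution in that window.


The equation is x³ - 12y³ = 5. For fixed y, x³ = 12·y³ + 5, so a solution requires the RHS to be a perfect cube.
Strategy: iterate y from -30 to 30, compute RHS = 12·y³ + 5, and check whether it is a (positive or negative) perfect cube.
Check small values of y:
  y = 0: RHS = 5 is not a perfect cube.
  y = 1: RHS = 17 is not a perfect cube.
  y = -1: RHS = -7 is not a perfect cube.
  y = 2: RHS = 101 is not a perfect cube.
  y = -2: RHS = -91 is not a perfect cube.
  y = 3: RHS = 329 is not a perfect cube.
  y = -3: RHS = -319 is not a perfect cube.
Continuing the search up to |y| = 30 finds no solutions either.
No (x, y) in the scanned range satisfies the equation.

No integer solutions with |y| ≤ 30.


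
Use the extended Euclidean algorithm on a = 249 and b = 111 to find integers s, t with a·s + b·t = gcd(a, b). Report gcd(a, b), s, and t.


Euclidean algorithm on (249, 111) — divide until remainder is 0:
  249 = 2 · 111 + 27
  111 = 4 · 27 + 3
  27 = 9 · 3 + 0
gcd(249, 111) = 3.
Track Bezout coefficients alongside the remainders: start with r₀ = 249 = a·1 + b·0 (s = 1, t = 0) and r₁ = 111 = a·0 + b·1 (s = 0, t = 1); each new remainder r_{k+1} = r_{k-1} − q_k·r_k inherits s_{k+1} = s_{k-1} − q_k·s_k, t_{k+1} = t_{k-1} − q_k·t_k, so r_k = a·s_k + b·t_k at every step:
  q = 2: r = 27, s = 1 − 2·0 = 1, t = 0 − 2·1 = -2  (check: 249·1 + 111·(-2) = 27)
  q = 4: r = 3, s = 0 − 4·1 = -4, t = 1 − 4·(-2) = 9  (check: 249·(-4) + 111·9 = 3)
The row with r = 3 (the gcd) gives the Bezout coefficients s = -4, t = 9.
Result: 249 · (-4) + 111 · (9) = 3.

gcd(249, 111) = 3; s = -4, t = 9 (check: 249·(-4) + 111·9 = 3).


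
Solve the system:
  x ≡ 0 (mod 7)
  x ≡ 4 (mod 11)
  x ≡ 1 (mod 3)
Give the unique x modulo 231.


Moduli 7, 11, 3 are pairwise coprime; by CRT there is a unique solution modulo M = 7 · 11 · 3 = 231.
Solve pairwise, accumulating the modulus:
  Start with x ≡ 0 (mod 7).
  Combine with x ≡ 4 (mod 11): since gcd(7, 11) = 1, we get a unique residue mod 77.
    Write x = 0 + 7·t and substitute into x ≡ 4 (mod 11): 7·t ≡ 4 − 0 = 4 (mod 11).
    The inverse of 7 mod 11 is 8 (since 7·8 = 56 = 5·11 + 1), so t ≡ 8·4 = 32 ≡ 10 (mod 11).
    Then x = 0 + 7·10 = 70, valid modulo lcm(7, 11) = 77: x ≡ 70 (mod 77).
  Combine with x ≡ 1 (mod 3): since gcd(77, 3) = 1, we get a unique residue mod 231.
    Write x = 70 + 77·t and substitute into x ≡ 1 (mod 3): 77·t ≡ 1 − 70 = -69 (mod 3).
    Reduce coefficients mod 3: 2·t ≡ 0 (mod 3).
    The inverse of 2 mod 3 is 2 (since 2·2 = 4 = 1·3 + 1), so t ≡ 2·0 = 0 ≡ 0 (mod 3).
    Then x = 70 + 77·0 = 70, valid modulo lcm(77, 3) = 231: x ≡ 70 (mod 231).
Verify: 70 mod 7 = 0 ✓, 70 mod 11 = 4 ✓, 70 mod 3 = 1 ✓.

x ≡ 70 (mod 231).


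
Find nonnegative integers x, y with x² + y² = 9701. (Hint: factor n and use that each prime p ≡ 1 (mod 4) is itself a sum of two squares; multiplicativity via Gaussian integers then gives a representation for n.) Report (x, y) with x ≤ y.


Step 1: Factor n = 9701 = 89 · 109.
Step 2: Check the mod-4 condition on each prime factor: 89 ≡ 1 (mod 4), exponent 1; 109 ≡ 1 (mod 4), exponent 1.
All primes ≡ 3 (mod 4) appear to even exponent (or don't appear), so by the two-squares theorem n IS expressible as a sum of two squares.
Step 3: Build a representation. Here n = 89 · 109 is a product of primes ≡ 1 (mod 4). Each prime p ≡ 1 (mod 4) is itself a sum of two squares; find a² by testing p − a² for a perfect square:
  89: 89 − 1² = 88, 89 − 2² = 85, 89 − 3² = 80, 89 − 4² = 73, 89 − 5² = 64 = 8² ⇒ 89 = 5² + 8².
  109: 109 − 1² = 108, 109 − 2² = 105, 109 − 3² = 100 = 10² ⇒ 109 = 3² + 10².
  Combine using the Brahmagupta–Fibonacci identity (a² + b²)(c² + d²) = (ac − bd)² + (ad + bc)² = (ac + bd)² + (ad − bc)²:
  89 · 109 = 9701: from (5² + 8²)(3² + 10²), take (5·3 − 8·10, 5·10 + 8·3) = (15 − 80, 50 + 24) = (-65, 74); dropping signs (only squares matter) gives (65, 74); check 65² + 74² = 4225 + 5476 = 9701 ✓.
Step 4: Order so x ≤ y and verify: 65² + 74² = 4225 + 5476 = 9701 = n. ✓

n = 9701 = 65² + 74² (one valid representation with x ≤ y).
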